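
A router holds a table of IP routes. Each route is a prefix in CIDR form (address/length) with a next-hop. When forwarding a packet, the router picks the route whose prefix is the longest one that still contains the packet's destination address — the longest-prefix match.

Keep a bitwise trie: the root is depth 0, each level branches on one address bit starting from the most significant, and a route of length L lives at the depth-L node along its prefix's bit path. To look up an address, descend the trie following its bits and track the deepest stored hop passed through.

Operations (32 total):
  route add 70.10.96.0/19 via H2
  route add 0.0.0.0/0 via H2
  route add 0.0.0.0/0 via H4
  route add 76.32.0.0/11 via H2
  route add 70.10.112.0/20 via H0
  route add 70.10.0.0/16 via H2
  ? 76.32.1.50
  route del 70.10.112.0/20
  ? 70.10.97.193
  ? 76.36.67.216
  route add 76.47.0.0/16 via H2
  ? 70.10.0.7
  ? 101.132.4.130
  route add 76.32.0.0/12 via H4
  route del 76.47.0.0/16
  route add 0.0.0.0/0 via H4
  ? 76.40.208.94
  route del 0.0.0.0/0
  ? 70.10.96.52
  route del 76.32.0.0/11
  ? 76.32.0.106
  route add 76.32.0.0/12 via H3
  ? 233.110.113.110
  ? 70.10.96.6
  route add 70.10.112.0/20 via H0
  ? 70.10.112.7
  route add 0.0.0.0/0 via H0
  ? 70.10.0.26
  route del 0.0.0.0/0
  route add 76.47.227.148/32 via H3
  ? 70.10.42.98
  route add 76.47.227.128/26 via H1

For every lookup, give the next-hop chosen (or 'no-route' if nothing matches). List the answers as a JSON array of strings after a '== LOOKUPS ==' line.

Process each operation:
  + 70.10.96.0/19 (H2) depth=19
  + 0.0.0.0/0 (H2) depth=0
  + 0.0.0.0/0 (H4) depth=0
  + 76.32.0.0/11 (H2) depth=11
  + 70.10.112.0/20 (H0) depth=20
  + 70.10.0.0/16 (H2) depth=16
  lookup 76.32.1.50: bits 01001100001 walk d0:H4→d1:-→d2:-→d3:-→d4:-→d5:-→d6:-→d7:-→d8:-→d9:-→d10:-→d11:H2 -> H2
  del 70.10.112.0/20 (clear depth 20)
  lookup 70.10.97.193: bits 0100011000001010011 walk d0:H4→d1:-→d2:-→d3:-→d4:-→d5:-→d6:-→d7:-→d8:-→d9:-→d10:-→d11:-→d12:-→d13:-→d14:-→d15:-→d16:H2→d17:-→d18:-→d19:H2 -> H2
  lookup 76.36.67.216: bits 01001100001 walk d0:H4→d1:-→d2:-→d3:-→d4:-→d5:-→d6:-→d7:-→d8:-→d9:-→d10:-→d11:H2 -> H2
  + 76.47.0.0/16 (H2) depth=16
  lookup 70.10.0.7: bits 01000110000010100 walk d0:H4→d1:-→d2:-→d3:-→d4:-→d5:-→d6:-→d7:-→d8:-→d9:-→d10:-→d11:-→d12:-→d13:-→d14:-→d15:-→d16:H2→d17:- -> H2
  lookup 101.132.4.130: bits 01 walk d0:H4→d1:-→d2:- -> H4
  + 76.32.0.0/12 (H4) depth=12
  del 76.47.0.0/16 (clear depth 16)
  + 0.0.0.0/0 (H4) depth=0
  lookup 76.40.208.94: bits 0100110000101 walk d0:H4→d1:-→d2:-→d3:-→d4:-→d5:-→d6:-→d7:-→d8:-→d9:-→d10:-→d11:H2→d12:H4→d13:- -> H4
  del 0.0.0.0/0 (clear depth 0)
  lookup 70.10.96.52: bits 0100011000001010011 walk d0:-→d1:-→d2:-→d3:-→d4:-→d5:-→d6:-→d7:-→d8:-→d9:-→d10:-→d11:-→d12:-→d13:-→d14:-→d15:-→d16:H2→d17:-→d18:-→d19:H2 -> H2
  del 76.32.0.0/11 (clear depth 11)
  lookup 76.32.0.106: bits 010011000010 walk d0:-→d1:-→d2:-→d3:-→d4:-→d5:-→d6:-→d7:-→d8:-→d9:-→d10:-→d11:-→d12:H4 -> H4
  + 76.32.0.0/12 (H3) depth=12
  lookup 233.110.113.110: bits ε walk d0:- -> no-route
  lookup 70.10.96.6: bits 0100011000001010011 walk d0:-→d1:-→d2:-→d3:-→d4:-→d5:-→d6:-→d7:-→d8:-→d9:-→d10:-→d11:-→d12:-→d13:-→d14:-→d15:-→d16:H2→d17:-→d18:-→d19:H2 -> H2
  + 70.10.112.0/20 (H0) depth=20
  lookup 70.10.112.7: bits 01000110000010100111 walk d0:-→d1:-→d2:-→d3:-→d4:-→d5:-→d6:-→d7:-→d8:-→d9:-→d10:-→d11:-→d12:-→d13:-→d14:-→d15:-→d16:H2→d17:-→d18:-→d19:H2→d20:H0 -> H0
  + 0.0.0.0/0 (H0) depth=0
  lookup 70.10.0.26: bits 01000110000010100 walk d0:H0→d1:-→d2:-→d3:-→d4:-→d5:-→d6:-→d7:-→d8:-→d9:-→d10:-→d11:-→d12:-→d13:-→d14:-→d15:-→d16:H2→d17:- -> H2
  del 0.0.0.0/0 (clear depth 0)
  + 76.47.227.148/32 (H3) depth=32
  lookup 70.10.42.98: bits 01000110000010100 walk d0:-→d1:-→d2:-→d3:-→d4:-→d5:-→d6:-→d7:-→d8:-→d9:-→d10:-→d11:-→d12:-→d13:-→d14:-→d15:-→d16:H2→d17:- -> H2
  + 76.47.227.128/26 (H1) depth=26

== LOOKUPS ==
["H2","H2","H2","H2","H4","H4","H2","H4","no-route","H2","H0","H2","H2"]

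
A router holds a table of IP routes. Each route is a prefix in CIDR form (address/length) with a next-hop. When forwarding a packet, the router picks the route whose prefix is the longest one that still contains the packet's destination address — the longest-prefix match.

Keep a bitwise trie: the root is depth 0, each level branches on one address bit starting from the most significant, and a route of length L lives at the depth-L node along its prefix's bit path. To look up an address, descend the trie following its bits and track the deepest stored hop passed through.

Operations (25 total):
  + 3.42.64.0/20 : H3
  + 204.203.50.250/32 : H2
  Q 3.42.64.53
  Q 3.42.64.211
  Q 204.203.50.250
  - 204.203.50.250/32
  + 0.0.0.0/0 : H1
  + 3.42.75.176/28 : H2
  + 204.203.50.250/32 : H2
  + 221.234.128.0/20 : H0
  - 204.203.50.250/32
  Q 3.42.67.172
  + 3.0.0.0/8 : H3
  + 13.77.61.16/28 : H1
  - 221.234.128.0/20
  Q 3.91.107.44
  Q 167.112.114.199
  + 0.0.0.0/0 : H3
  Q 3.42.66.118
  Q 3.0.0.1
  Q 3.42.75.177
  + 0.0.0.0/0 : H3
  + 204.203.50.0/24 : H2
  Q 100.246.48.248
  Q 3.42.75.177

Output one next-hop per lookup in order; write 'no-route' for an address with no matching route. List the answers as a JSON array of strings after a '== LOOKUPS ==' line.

Process each operation:
  + 3.42.64.0/20 (H3) depth=20
  + 204.203.50.250/32 (H2) depth=32
  lookup 3.42.64.53: bits 00000011001010100100 walk d0:-→d1:-→d2:-→d3:-→d4:-→d5:-→d6:-→d7:-→d8:-→d9:-→d10:-→d11:-→d12:-→d13:-→d14:-→d15:-→d16:-→d17:-→d18:-→d19:-→d20:H3 -> H3
  lookup 3.42.64.211: bits 00000011001010100100 walk d0:-→d1:-→d2:-→d3:-→d4:-→d5:-→d6:-→d7:-→d8:-→d9:-→d10:-→d11:-→d12:-→d13:-→d14:-→d15:-→d16:-→d17:-→d18:-→d19:-→d20:H3 -> H3
  lookup 204.203.50.250: bits 11001100110010110011001011111010 walk d0:-→d1:-→d2:-→d3:-→d4:-→d5:-→d6:-→d7:-→d8:-→d9:-→d10:-→d11:-→d12:-→d13:-→d14:-→d15:-→d16:-→d17:-→d18:-→d19:-→d20:-→d21:-→d22:-→d23:-→d24:-→d25:-→d26:-→d27:-→d28:-→d29:-→d30:-→d31:-→d32:H2 -> H2
  - 204.203.50.250/32 clear@32
  + 0.0.0.0/0 (H1) depth=0
  + 3.42.75.176/28 (H2) depth=28
  + 204.203.50.250/32 (H2) depth=32
  + 221.234.128.0/20 (H0) depth=20
  - 204.203.50.250/32 clear@32
  lookup 3.42.67.172: bits 00000011001010100100 walk d0:H1→d1:-→d2:-→d3:-→d4:-→d5:-→d6:-→d7:-→d8:-→d9:-→d10:-→d11:-→d12:-→d13:-→d14:-→d15:-→d16:-→d17:-→d18:-→d19:-→d20:H3 -> H3
  + 3.0.0.0/8 (H3) depth=8
  + 13.77.61.16/28 (H1) depth=28
  - 221.234.128.0/20 clear@20
  lookup 3.91.107.44: bits 000000110 walk d0:H1→d1:-→d2:-→d3:-→d4:-→d5:-→d6:-→d7:-→d8:H3→d9:- -> H3
  lookup 167.112.114.199: bits 1 walk d0:H1→d1:- -> H1
  + 0.0.0.0/0 (H3) depth=0
  lookup 3.42.66.118: bits 00000011001010100100 walk d0:H3→d1:-→d2:-→d3:-→d4:-→d5:-→d6:-→d7:-→d8:H3→d9:-→d10:-→d11:-→d12:-→d13:-→d14:-→d15:-→d16:-→d17:-→d18:-→d19:-→d20:H3 -> H3
  lookup 3.0.0.1: bits 0000001100 walk d0:H3→d1:-→d2:-→d3:-→d4:-→d5:-→d6:-→d7:-→d8:H3→d9:-→d10:- -> H3
  lookup 3.42.75.177: bits 0000001100101010010010111011 walk d0:H3→d1:-→d2:-→d3:-→d4:-→d5:-→d6:-→d7:-→d8:H3→d9:-→d10:-→d11:-→d12:-→d13:-→d14:-→d15:-→d16:-→d17:-→d18:-→d19:-→d20:H3→d21:-→d22:-→d23:-→d24:-→d25:-→d26:-→d27:-→d28:H2 -> H2
  + 0.0.0.0/0 (H3) depth=0
  + 204.203.50.0/24 (H2) depth=24
  lookup 100.246.48.248: bits 0 walk d0:H3→d1:- -> H3
  lookup 3.42.75.177: bits 0000001100101010010010111011 walk d0:H3→d1:-→d2:-→d3:-→d4:-→d5:-→d6:-→d7:-→d8:H3→d9:-→d10:-→d11:-→d12:-→d13:-→d14:-→d15:-→d16:-→d17:-→d18:-→d19:-→d20:H3→d21:-→d22:-→d23:-→d24:-→d25:-→d26:-→d27:-→d28:H2 -> H2

== LOOKUPS ==
["H3","H3","H2","H3","H3","H1","H3","H3","H2","H3","H2"]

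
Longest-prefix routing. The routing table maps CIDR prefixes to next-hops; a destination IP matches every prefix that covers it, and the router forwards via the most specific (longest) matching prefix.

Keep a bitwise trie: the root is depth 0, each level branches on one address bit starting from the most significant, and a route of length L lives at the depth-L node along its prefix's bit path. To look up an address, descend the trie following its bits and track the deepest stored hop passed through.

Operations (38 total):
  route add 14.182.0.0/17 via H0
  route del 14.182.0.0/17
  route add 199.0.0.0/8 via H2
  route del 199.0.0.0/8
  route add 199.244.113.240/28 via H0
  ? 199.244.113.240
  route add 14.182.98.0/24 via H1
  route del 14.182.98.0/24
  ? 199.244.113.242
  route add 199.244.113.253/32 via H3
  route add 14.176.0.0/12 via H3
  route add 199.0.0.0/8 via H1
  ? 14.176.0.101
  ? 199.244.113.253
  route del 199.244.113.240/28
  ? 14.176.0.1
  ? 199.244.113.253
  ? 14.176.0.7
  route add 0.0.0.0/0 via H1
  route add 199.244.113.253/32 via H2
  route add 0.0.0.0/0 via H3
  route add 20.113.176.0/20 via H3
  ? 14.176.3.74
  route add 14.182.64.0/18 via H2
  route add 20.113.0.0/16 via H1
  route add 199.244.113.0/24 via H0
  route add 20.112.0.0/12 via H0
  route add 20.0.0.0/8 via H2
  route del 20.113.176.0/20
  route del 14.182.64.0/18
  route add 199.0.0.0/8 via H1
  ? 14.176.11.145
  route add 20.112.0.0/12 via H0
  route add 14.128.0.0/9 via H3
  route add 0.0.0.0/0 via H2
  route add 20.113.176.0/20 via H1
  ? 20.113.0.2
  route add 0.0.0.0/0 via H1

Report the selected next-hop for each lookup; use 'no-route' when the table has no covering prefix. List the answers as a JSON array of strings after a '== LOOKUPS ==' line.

Process each operation:
  add 14.182.0.0/17 -> H0 at depth 17
  - 14.182.0.0/17 clear@17
  add 199.0.0.0/8 -> H2 at depth 8
  - 199.0.0.0/8 clear@8
  add 199.244.113.240/28 -> H0 at depth 28
  Q 199.244.113.240: descend 1100011111110100011100011111 ; hops seen [H0] ; pick H0
  add 14.182.98.0/24 -> H1 at depth 24
  - 14.182.98.0/24 clear@24
  Q 199.244.113.242: descend 1100011111110100011100011111 ; hops seen [H0] ; pick H0
  add 199.244.113.253/32 -> H3 at depth 32
  add 14.176.0.0/12 -> H3 at depth 12
  add 199.0.0.0/8 -> H1 at depth 8
  Q 14.176.0.101: descend 0000111010110 ; hops seen [H3] ; pick H3
  Q 199.244.113.253: descend 11000111111101000111000111111101 ; hops seen [H1,H0,H3] ; pick H3
  - 199.244.113.240/28 clear@28
  Q 14.176.0.1: descend 0000111010110 ; hops seen [H3] ; pick H3
  Q 199.244.113.253: descend 11000111111101000111000111111101 ; hops seen [H1,H3] ; pick H3
  Q 14.176.0.7: descend 0000111010110 ; hops seen [H3] ; pick H3
  add 0.0.0.0/0 -> H1 at depth 0
  add 199.244.113.253/32 -> H2 at depth 32
  add 0.0.0.0/0 -> H3 at depth 0
  add 20.113.176.0/20 -> H3 at depth 20
  Q 14.176.3.74: descend 0000111010110 ; hops seen [H3,H3] ; pick H3
  add 14.182.64.0/18 -> H2 at depth 18
  add 20.113.0.0/16 -> H1 at depth 16
  add 199.244.113.0/24 -> H0 at depth 24
  add 20.112.0.0/12 -> H0 at depth 12
  add 20.0.0.0/8 -> H2 at depth 8
  - 20.113.176.0/20 clear@20
  - 14.182.64.0/18 clear@18
  add 199.0.0.0/8 -> H1 at depth 8
  Q 14.176.11.145: descend 0000111010110 ; hops seen [H3,H3] ; pick H3
  add 20.112.0.0/12 -> H0 at depth 12
  add 14.128.0.0/9 -> H3 at depth 9
  add 0.0.0.0/0 -> H2 at depth 0
  add 20.113.176.0/20 -> H1 at depth 20
  Q 20.113.0.2: descend 0001010001110001 ; hops seen [H2,H2,H0,H1] ; pick H1
  add 0.0.0.0/0 -> H1 at depth 0

== LOOKUPS ==
["H0","H0","H3","H3","H3","H3","H3","H3","H3","H1"]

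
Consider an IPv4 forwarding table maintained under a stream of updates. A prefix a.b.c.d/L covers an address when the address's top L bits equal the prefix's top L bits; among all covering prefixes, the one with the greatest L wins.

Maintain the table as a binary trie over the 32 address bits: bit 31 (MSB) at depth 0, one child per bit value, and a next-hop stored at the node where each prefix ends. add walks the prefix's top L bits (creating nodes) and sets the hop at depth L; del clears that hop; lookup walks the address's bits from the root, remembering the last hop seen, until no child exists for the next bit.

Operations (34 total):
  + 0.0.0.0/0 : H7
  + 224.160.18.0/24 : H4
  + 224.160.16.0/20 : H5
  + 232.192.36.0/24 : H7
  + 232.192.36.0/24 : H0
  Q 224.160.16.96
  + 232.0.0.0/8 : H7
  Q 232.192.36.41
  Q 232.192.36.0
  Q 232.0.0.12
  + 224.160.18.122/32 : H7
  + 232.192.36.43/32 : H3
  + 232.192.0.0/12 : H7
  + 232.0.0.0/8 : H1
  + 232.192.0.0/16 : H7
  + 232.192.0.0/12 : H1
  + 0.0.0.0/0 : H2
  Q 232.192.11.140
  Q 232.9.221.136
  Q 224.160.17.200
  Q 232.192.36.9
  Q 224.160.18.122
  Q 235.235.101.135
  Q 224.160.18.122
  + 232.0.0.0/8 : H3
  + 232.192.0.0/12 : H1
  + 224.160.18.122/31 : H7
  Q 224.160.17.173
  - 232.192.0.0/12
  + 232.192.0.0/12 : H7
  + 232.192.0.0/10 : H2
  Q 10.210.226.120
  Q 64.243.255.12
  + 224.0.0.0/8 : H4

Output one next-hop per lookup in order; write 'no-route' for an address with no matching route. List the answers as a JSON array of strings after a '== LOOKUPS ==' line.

Process each operation:
  add 0.0.0.0/0 -> H7 at depth 0
  add 224.160.18.0/24 -> H4 at depth 24
  add 224.160.16.0/20 -> H5 at depth 20
  add 232.192.36.0/24 -> H7 at depth 24
  add 232.192.36.0/24 -> H0 at depth 24
  Q 224.160.16.96: descend 1110000010100000000100 ; hops seen [H7,H5] ; pick H5
  add 232.0.0.0/8 -> H7 at depth 8
  Q 232.192.36.41: descend 111010001100000000100100 ; hops seen [H7,H7,H0] ; pick H0
  Q 232.192.36.0: descend 111010001100000000100100 ; hops seen [H7,H7,H0] ; pick H0
  Q 232.0.0.12: descend 11101000 ; hops seen [H7,H7] ; pick H7
  add 224.160.18.122/32 -> H7 at depth 32
  add 232.192.36.43/32 -> H3 at depth 32
  add 232.192.0.0/12 -> H7 at depth 12
  add 232.0.0.0/8 -> H1 at depth 8
  add 232.192.0.0/16 -> H7 at depth 16
  add 232.192.0.0/12 -> H1 at depth 12
  add 0.0.0.0/0 -> H2 at depth 0
  Q 232.192.11.140: descend 111010001100000000 ; hops seen [H2,H1,H1,H7] ; pick H7
  Q 232.9.221.136: descend 11101000 ; hops seen [H2,H1] ; pick H1
  Q 224.160.17.200: descend 1110000010100000000100 ; hops seen [H2,H5] ; pick H5
  Q 232.192.36.9: descend 11101000110000000010010000 ; hops seen [H2,H1,H1,H7,H0] ; pick H0
  Q 224.160.18.122: descend 11100000101000000001001001111010 ; hops seen [H2,H5,H4,H7] ; pick H7
  Q 235.235.101.135: descend 111010 ; hops seen [H2] ; pick H2
  Q 224.160.18.122: descend 11100000101000000001001001111010 ; hops seen [H2,H5,H4,H7] ; pick H7
  add 232.0.0.0/8 -> H3 at depth 8
  add 232.192.0.0/12 -> H1 at depth 12
  add 224.160.18.122/31 -> H7 at depth 31
  Q 224.160.17.173: descend 1110000010100000000100 ; hops seen [H2,H5] ; pick H5
  del 232.192.0.0/12 (clear depth 12)
  add 232.192.0.0/12 -> H7 at depth 12
  add 232.192.0.0/10 -> H2 at depth 10
  Q 10.210.226.120: descend ε ; hops seen [H2] ; pick H2
  Q 64.243.255.12: descend ε ; hops seen [H2] ; pick H2
  add 224.0.0.0/8 -> H4 at depth 8

== LOOKUPS ==
["H5","H0","H0","H7","H7","H1","H5","H0","H7","H2","H7","H5","H2","H2"]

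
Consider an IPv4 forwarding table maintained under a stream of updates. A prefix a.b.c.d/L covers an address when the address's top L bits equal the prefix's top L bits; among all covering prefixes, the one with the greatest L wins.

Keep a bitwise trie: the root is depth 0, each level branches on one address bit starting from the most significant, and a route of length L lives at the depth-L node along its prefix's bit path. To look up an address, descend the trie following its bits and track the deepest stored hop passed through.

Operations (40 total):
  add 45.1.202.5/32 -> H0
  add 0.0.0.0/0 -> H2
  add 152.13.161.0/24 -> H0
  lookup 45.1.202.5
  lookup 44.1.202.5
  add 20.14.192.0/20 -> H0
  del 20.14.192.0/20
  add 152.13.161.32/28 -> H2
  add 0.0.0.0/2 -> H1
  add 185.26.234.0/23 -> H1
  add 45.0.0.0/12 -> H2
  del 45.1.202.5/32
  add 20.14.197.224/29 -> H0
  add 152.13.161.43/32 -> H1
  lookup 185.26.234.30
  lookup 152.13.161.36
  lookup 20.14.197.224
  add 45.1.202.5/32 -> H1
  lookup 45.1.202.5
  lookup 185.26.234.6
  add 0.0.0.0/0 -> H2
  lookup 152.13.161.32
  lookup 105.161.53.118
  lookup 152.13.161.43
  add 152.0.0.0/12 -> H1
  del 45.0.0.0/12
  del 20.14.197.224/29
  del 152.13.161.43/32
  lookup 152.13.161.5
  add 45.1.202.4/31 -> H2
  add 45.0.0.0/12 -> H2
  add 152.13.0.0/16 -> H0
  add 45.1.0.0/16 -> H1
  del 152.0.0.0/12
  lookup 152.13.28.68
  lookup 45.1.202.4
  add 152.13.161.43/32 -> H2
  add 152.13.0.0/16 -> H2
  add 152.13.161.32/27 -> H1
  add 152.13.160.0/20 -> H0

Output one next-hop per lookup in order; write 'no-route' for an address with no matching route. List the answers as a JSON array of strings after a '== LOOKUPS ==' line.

Trace:
  add 45.1.202.5/32 -> H0 at depth 32
  add 0.0.0.0/0 -> H2 at depth 0
  add 152.13.161.0/24 -> H0 at depth 24
  Q 45.1.202.5: descend 00101101000000011100101000000101 ; hops seen [H2,H0] ; pick H0
  Q 44.1.202.5: descend 0010110 ; hops seen [H2] ; pick H2
  add 20.14.192.0/20 -> H0 at depth 20
  del 20.14.192.0/20 (clear depth 20)
  add 152.13.161.32/28 -> H2 at depth 28
  add 0.0.0.0/2 -> H1 at depth 2
  add 185.26.234.0/23 -> H1 at depth 23
  add 45.0.0.0/12 -> H2 at depth 12
  del 45.1.202.5/32 (clear depth 32)
  add 20.14.197.224/29 -> H0 at depth 29
  add 152.13.161.43/32 -> H1 at depth 32
  Q 185.26.234.30: descend 10111001000110101110101 ; hops seen [H2,H1] ; pick H1
  Q 152.13.161.36: descend 1001100000001101101000010010 ; hops seen [H2,H0,H2] ; pick H2
  Q 20.14.197.224: descend 00010100000011101100010111100 ; hops seen [H2,H1,H0] ; pick H0
  add 45.1.202.5/32 -> H1 at depth 32
  Q 45.1.202.5: descend 00101101000000011100101000000101 ; hops seen [H2,H1,H2,H1] ; pick H1
  Q 185.26.234.6: descend 10111001000110101110101 ; hops seen [H2,H1] ; pick H1
  add 0.0.0.0/0 -> H2 at depth 0
  Q 152.13.161.32: descend 1001100000001101101000010010 ; hops seen [H2,H0,H2] ; pick H2
  Q 105.161.53.118: descend 0 ; hops seen [H2] ; pick H2
  Q 152.13.161.43: descend 10011000000011011010000100101011 ; hops seen [H2,H0,H2,H1] ; pick H1
  add 152.0.0.0/12 -> H1 at depth 12
  del 45.0.0.0/12 (clear depth 12)
  del 20.14.197.224/29 (clear depth 29)
  del 152.13.161.43/32 (clear depth 32)
  Q 152.13.161.5: descend 10011000000011011010000100 ; hops seen [H2,H1,H0] ; pick H0
  add 45.1.202.4/31 -> H2 at depth 31
  add 45.0.0.0/12 -> H2 at depth 12
  add 152.13.0.0/16 -> H0 at depth 16
  add 45.1.0.0/16 -> H1 at depth 16
  del 152.0.0.0/12 (clear depth 12)
  Q 152.13.28.68: descend 1001100000001101 ; hops seen [H2,H0] ; pick H0
  Q 45.1.202.4: descend 0010110100000001110010100000010 ; hops seen [H2,H1,H2,H1,H2] ; pick H2
  add 152.13.161.43/32 -> H2 at depth 32
  add 152.13.0.0/16 -> H2 at depth 16
  add 152.13.161.32/27 -> H1 at depth 27
  add 152.13.160.0/20 -> H0 at depth 20

== LOOKUPS ==
["H0","H2","H1","H2","H0","H1","H1","H2","H2","H1","H0","H0","H2"]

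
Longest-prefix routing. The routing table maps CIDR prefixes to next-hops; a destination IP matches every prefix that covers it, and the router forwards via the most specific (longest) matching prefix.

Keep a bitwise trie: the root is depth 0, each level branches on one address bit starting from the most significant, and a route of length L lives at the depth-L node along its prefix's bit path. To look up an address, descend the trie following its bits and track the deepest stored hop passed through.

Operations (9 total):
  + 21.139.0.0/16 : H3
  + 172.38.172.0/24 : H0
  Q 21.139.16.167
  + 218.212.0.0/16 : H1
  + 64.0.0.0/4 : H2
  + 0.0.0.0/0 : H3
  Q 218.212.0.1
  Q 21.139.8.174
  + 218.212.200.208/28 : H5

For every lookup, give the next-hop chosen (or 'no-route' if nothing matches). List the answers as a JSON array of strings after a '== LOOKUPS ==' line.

Process each operation:
  + 21.139.0.0/16 (H3) depth=16
  + 172.38.172.0/24 (H0) depth=24
  ? 21.139.16.167  path d0:-→d1:-→d2:-→d3:-→d4:-→d5:-→d6:-→d7:-→d8:-→d9:-→d10:-→d11:-→d12:-→d13:-→d14:-→d15:-→d16:H3  best=H3
  + 218.212.0.0/16 (H1) depth=16
  + 64.0.0.0/4 (H2) depth=4
  + 0.0.0.0/0 (H3) depth=0
  ? 218.212.0.1  path d0:H3→d1:-→d2:-→d3:-→d4:-→d5:-→d6:-→d7:-→d8:-→d9:-→d10:-→d11:-→d12:-→d13:-→d14:-→d15:-→d16:H1  best=H1
  ? 21.139.8.174  path d0:H3→d1:-→d2:-→d3:-→d4:-→d5:-→d6:-→d7:-→d8:-→d9:-→d10:-→d11:-→d12:-→d13:-→d14:-→d15:-→d16:H3  best=H3
  + 218.212.200.208/28 (H5) depth=28

== LOOKUPS ==
["H3","H1","H3"]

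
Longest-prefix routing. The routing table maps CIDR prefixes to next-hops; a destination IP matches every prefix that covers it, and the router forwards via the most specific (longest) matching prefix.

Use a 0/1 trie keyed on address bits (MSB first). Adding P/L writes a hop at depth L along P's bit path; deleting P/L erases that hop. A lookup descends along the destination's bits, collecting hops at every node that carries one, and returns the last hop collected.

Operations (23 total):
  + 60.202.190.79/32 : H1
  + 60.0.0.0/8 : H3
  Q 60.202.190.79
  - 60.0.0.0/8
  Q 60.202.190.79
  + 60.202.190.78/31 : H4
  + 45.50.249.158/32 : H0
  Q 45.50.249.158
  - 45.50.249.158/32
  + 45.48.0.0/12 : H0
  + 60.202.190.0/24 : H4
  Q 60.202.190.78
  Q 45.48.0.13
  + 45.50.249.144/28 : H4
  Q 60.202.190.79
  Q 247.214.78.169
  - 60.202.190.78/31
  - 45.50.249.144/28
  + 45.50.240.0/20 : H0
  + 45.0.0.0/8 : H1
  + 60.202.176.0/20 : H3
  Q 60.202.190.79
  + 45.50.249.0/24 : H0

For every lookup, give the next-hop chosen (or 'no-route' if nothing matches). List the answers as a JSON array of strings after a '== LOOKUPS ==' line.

Apply in order:
  add 60.202.190.79/32 -> H1 at depth 32
  add 60.0.0.0/8 -> H3 at depth 8
  lookup 60.202.190.79: bits 00111100110010101011111001001111 walk d0:-→d1:-→d2:-→d3:-→d4:-→d5:-→d6:-→d7:-→d8:H3→d9:-→d10:-→d11:-→d12:-→d13:-→d14:-→d15:-→d16:-→d17:-→d18:-→d19:-→d20:-→d21:-→d22:-→d23:-→d24:-→d25:-→d26:-→d27:-→d28:-→d29:-→d30:-→d31:-→d32:H1 -> H1
  - 60.0.0.0/8 clear@8
  lookup 60.202.190.79: bits 00111100110010101011111001001111 walk d0:-→d1:-→d2:-→d3:-→d4:-→d5:-→d6:-→d7:-→d8:-→d9:-→d10:-→d11:-→d12:-→d13:-→d14:-→d15:-→d16:-→d17:-→d18:-→d19:-→d20:-→d21:-→d22:-→d23:-→d24:-→d25:-→d26:-→d27:-→d28:-→d29:-→d30:-→d31:-→d32:H1 -> H1
  add 60.202.190.78/31 -> H4 at depth 31
  add 45.50.249.158/32 -> H0 at depth 32
  lookup 45.50.249.158: bits 00101101001100101111100110011110 walk d0:-→d1:-→d2:-→d3:-→d4:-→d5:-→d6:-→d7:-→d8:-→d9:-→d10:-→d11:-→d12:-→d13:-→d14:-→d15:-→d16:-→d17:-→d18:-→d19:-→d20:-→d21:-→d22:-→d23:-→d24:-→d25:-→d26:-→d27:-→d28:-→d29:-→d30:-→d31:-→d32:H0 -> H0
  - 45.50.249.158/32 clear@32
  add 45.48.0.0/12 -> H0 at depth 12
  add 60.202.190.0/24 -> H4 at depth 24
  lookup 60.202.190.78: bits 0011110011001010101111100100111 walk d0:-→d1:-→d2:-→d3:-→d4:-→d5:-→d6:-→d7:-→d8:-→d9:-→d10:-→d11:-→d12:-→d13:-→d14:-→d15:-→d16:-→d17:-→d18:-→d19:-→d20:-→d21:-→d22:-→d23:-→d24:H4→d25:-→d26:-→d27:-→d28:-→d29:-→d30:-→d31:H4 -> H4
  lookup 45.48.0.13: bits 00101101001100 walk d0:-→d1:-→d2:-→d3:-→d4:-→d5:-→d6:-→d7:-→d8:-→d9:-→d10:-→d11:-→d12:H0→d13:-→d14:- -> H0
  add 45.50.249.144/28 -> H4 at depth 28
  lookup 60.202.190.79: bits 00111100110010101011111001001111 walk d0:-→d1:-→d2:-→d3:-→d4:-→d5:-→d6:-→d7:-→d8:-→d9:-→d10:-→d11:-→d12:-→d13:-→d14:-→d15:-→d16:-→d17:-→d18:-→d19:-→d20:-→d21:-→d22:-→d23:-→d24:H4→d25:-→d26:-→d27:-→d28:-→d29:-→d30:-→d31:H4→d32:H1 -> H1
  lookup 247.214.78.169: bits ε walk d0:- -> no-route
  - 60.202.190.78/31 clear@31
  - 45.50.249.144/28 clear@28
  add 45.50.240.0/20 -> H0 at depth 20
  add 45.0.0.0/8 -> H1 at depth 8
  add 60.202.176.0/20 -> H3 at depth 20
  lookup 60.202.190.79: bits 00111100110010101011111001001111 walk d0:-→d1:-→d2:-→d3:-→d4:-→d5:-→d6:-→d7:-→d8:-→d9:-→d10:-→d11:-→d12:-→d13:-→d14:-→d15:-→d16:-→d17:-→d18:-→d19:-→d20:H3→d21:-→d22:-→d23:-→d24:H4→d25:-→d26:-→d27:-→d28:-→d29:-→d30:-→d31:-→d32:H1 -> H1
  add 45.50.249.0/24 -> H0 at depth 24

== LOOKUPS ==
["H1","H1","H0","H4","H0","H1","no-route","H1"]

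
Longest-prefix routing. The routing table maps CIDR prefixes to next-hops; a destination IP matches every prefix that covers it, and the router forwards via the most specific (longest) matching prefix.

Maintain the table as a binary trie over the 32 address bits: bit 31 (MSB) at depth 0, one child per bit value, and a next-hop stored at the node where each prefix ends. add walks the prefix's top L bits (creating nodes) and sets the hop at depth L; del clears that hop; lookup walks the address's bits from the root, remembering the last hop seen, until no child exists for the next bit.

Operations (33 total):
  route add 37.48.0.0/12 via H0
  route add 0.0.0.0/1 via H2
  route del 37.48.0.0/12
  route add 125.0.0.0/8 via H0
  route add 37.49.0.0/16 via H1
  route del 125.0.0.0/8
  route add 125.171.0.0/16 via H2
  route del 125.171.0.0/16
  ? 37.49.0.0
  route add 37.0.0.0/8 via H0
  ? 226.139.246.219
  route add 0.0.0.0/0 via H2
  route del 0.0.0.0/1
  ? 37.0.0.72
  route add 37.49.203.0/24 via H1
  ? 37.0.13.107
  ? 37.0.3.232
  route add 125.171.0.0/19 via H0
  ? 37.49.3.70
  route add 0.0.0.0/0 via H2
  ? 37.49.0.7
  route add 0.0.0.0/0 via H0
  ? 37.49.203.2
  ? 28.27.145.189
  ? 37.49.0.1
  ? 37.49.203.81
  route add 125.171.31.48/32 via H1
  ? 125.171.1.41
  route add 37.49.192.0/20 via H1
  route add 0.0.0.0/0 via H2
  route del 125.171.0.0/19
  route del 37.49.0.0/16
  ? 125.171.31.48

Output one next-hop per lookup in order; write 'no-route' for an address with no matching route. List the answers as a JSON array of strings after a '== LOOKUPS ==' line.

Process each operation:
  + 37.48.0.0/12 (H0) depth=12
  + 0.0.0.0/1 (H2) depth=1
  - 37.48.0.0/12 clear@12
  + 125.0.0.0/8 (H0) depth=8
  + 37.49.0.0/16 (H1) depth=16
  - 125.0.0.0/8 clear@8
  + 125.171.0.0/16 (H2) depth=16
  - 125.171.0.0/16 clear@16
  Q 37.49.0.0: descend 0010010100110001 ; hops seen [H2,H1] ; pick H1
  + 37.0.0.0/8 (H0) depth=8
  Q 226.139.246.219: descend ε ; hops seen [∅] ; pick no-route
  + 0.0.0.0/0 (H2) depth=0
  - 0.0.0.0/1 clear@1
  Q 37.0.0.72: descend 0010010100 ; hops seen [H2,H0] ; pick H0
  + 37.49.203.0/24 (H1) depth=24
  Q 37.0.13.107: descend 0010010100 ; hops seen [H2,H0] ; pick H0
  Q 37.0.3.232: descend 0010010100 ; hops seen [H2,H0] ; pick H0
  + 125.171.0.0/19 (H0) depth=19
  Q 37.49.3.70: descend 0010010100110001 ; hops seen [H2,H0,H1] ; pick H1
  + 0.0.0.0/0 (H2) depth=0
  Q 37.49.0.7: descend 0010010100110001 ; hops seen [H2,H0,H1] ; pick H1
  + 0.0.0.0/0 (H0) depth=0
  Q 37.49.203.2: descend 001001010011000111001011 ; hops seen [H0,H0,H1,H1] ; pick H1
  Q 28.27.145.189: descend 00 ; hops seen [H0] ; pick H0
  Q 37.49.0.1: descend 0010010100110001 ; hops seen [H0,H0,H1] ; pick H1
  Q 37.49.203.81: descend 001001010011000111001011 ; hops seen [H0,H0,H1,H1] ; pick H1
  + 125.171.31.48/32 (H1) depth=32
  Q 125.171.1.41: descend 0111110110101011000 ; hops seen [H0,H0] ; pick H0
  + 37.49.192.0/20 (H1) depth=20
  + 0.0.0.0/0 (H2) depth=0
  - 125.171.0.0/19 clear@19
  - 37.49.0.0/16 clear@16
  Q 125.171.31.48: descend 01111101101010110001111100110000 ; hops seen [H2,H1] ; pick H1

== LOOKUPS ==
["H1","no-route","H0","H0","H0","H1","H1","H1","H0","H1","H1","H0","H1"]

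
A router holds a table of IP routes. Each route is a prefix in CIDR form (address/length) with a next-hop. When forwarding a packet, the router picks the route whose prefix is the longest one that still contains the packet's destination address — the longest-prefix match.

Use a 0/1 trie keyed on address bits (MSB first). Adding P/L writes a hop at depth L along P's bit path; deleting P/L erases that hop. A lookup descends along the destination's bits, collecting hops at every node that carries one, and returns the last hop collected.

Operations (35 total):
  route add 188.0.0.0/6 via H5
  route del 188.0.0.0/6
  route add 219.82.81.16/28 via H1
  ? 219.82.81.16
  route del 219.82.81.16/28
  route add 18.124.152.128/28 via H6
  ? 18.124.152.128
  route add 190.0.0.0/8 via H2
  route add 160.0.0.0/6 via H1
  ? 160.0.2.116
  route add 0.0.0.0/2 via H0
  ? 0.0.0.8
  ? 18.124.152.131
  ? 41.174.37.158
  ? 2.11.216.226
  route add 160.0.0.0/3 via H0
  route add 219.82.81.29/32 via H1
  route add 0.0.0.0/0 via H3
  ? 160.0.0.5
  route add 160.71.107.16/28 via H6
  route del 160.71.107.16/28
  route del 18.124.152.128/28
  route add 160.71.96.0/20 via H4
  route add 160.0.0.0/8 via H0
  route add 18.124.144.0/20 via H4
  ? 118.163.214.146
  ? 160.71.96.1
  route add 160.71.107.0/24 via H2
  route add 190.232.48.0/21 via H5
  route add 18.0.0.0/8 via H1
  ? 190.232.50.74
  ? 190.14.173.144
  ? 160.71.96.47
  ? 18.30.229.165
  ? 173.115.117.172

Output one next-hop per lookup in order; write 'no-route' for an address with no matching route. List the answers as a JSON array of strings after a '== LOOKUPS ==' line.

Process each operation:
  + 188.0.0.0/6 (H5) depth=6
  del 188.0.0.0/6 (clear depth 6)
  + 219.82.81.16/28 (H1) depth=28
  ? 219.82.81.16  path d0:-→d1:-→d2:-→d3:-→d4:-→d5:-→d6:-→d7:-→d8:-→d9:-→d10:-→d11:-→d12:-→d13:-→d14:-→d15:-→d16:-→d17:-→d18:-→d19:-→d20:-→d21:-→d22:-→d23:-→d24:-→d25:-→d26:-→d27:-→d28:H1  best=H1
  del 219.82.81.16/28 (clear depth 28)
  + 18.124.152.128/28 (H6) depth=28
  ? 18.124.152.128  path d0:-→d1:-→d2:-→d3:-→d4:-→d5:-→d6:-→d7:-→d8:-→d9:-→d10:-→d11:-→d12:-→d13:-→d14:-→d15:-→d16:-→d17:-→d18:-→d19:-→d20:-→d21:-→d22:-→d23:-→d24:-→d25:-→d26:-→d27:-→d28:H6  best=H6
  + 190.0.0.0/8 (H2) depth=8
  + 160.0.0.0/6 (H1) depth=6
  ? 160.0.2.116  path d0:-→d1:-→d2:-→d3:-→d4:-→d5:-→d6:H1  best=H1
  + 0.0.0.0/2 (H0) depth=2
  ? 0.0.0.8  path d0:-→d1:-→d2:H0→d3:-  best=H0
  ? 18.124.152.131  path d0:-→d1:-→d2:H0→d3:-→d4:-→d5:-→d6:-→d7:-→d8:-→d9:-→d10:-→d11:-→d12:-→d13:-→d14:-→d15:-→d16:-→d17:-→d18:-→d19:-→d20:-→d21:-→d22:-→d23:-→d24:-→d25:-→d26:-→d27:-→d28:H6  best=H6
  ? 41.174.37.158  path d0:-→d1:-→d2:H0  best=H0
  ? 2.11.216.226  path d0:-→d1:-→d2:H0→d3:-  best=H0
  + 160.0.0.0/3 (H0) depth=3
  + 219.82.81.29/32 (H1) depth=32
  + 0.0.0.0/0 (H3) depth=0
  ? 160.0.0.5  path d0:H3→d1:-→d2:-→d3:H0→d4:-→d5:-→d6:H1  best=H1
  + 160.71.107.16/28 (H6) depth=28
  del 160.71.107.16/28 (clear depth 28)
  del 18.124.152.128/28 (clear depth 28)
  + 160.71.96.0/20 (H4) depth=20
  + 160.0.0.0/8 (H0) depth=8
  + 18.124.144.0/20 (H4) depth=20
  ? 118.163.214.146  path d0:H3→d1:-  best=H3
  ? 160.71.96.1  path d0:H3→d1:-→d2:-→d3:H0→d4:-→d5:-→d6:H1→d7:-→d8:H0→d9:-→d10:-→d11:-→d12:-→d13:-→d14:-→d15:-→d16:-→d17:-→d18:-→d19:-→d20:H4  best=H4
  + 160.71.107.0/24 (H2) depth=24
  + 190.232.48.0/21 (H5) depth=21
  + 18.0.0.0/8 (H1) depth=8
  ? 190.232.50.74  path d0:H3→d1:-→d2:-→d3:H0→d4:-→d5:-→d6:-→d7:-→d8:H2→d9:-→d10:-→d11:-→d12:-→d13:-→d14:-→d15:-→d16:-→d17:-→d18:-→d19:-→d20:-→d21:H5  best=H5
  ? 190.14.173.144  path d0:H3→d1:-→d2:-→d3:H0→d4:-→d5:-→d6:-→d7:-→d8:H2  best=H2
  ? 160.71.96.47  path d0:H3→d1:-→d2:-→d3:H0→d4:-→d5:-→d6:H1→d7:-→d8:H0→d9:-→d10:-→d11:-→d12:-→d13:-→d14:-→d15:-→d16:-→d17:-→d18:-→d19:-→d20:H4  best=H4
  ? 18.30.229.165  path d0:H3→d1:-→d2:H0→d3:-→d4:-→d5:-→d6:-→d7:-→d8:H1→d9:-  best=H1
  ? 173.115.117.172  path d0:H3→d1:-→d2:-→d3:H0→d4:-  best=H0

== LOOKUPS ==
["H1","H6","H1","H0","H6","H0","H0","H1","H3","H4","H5","H2","H4","H1","H0"]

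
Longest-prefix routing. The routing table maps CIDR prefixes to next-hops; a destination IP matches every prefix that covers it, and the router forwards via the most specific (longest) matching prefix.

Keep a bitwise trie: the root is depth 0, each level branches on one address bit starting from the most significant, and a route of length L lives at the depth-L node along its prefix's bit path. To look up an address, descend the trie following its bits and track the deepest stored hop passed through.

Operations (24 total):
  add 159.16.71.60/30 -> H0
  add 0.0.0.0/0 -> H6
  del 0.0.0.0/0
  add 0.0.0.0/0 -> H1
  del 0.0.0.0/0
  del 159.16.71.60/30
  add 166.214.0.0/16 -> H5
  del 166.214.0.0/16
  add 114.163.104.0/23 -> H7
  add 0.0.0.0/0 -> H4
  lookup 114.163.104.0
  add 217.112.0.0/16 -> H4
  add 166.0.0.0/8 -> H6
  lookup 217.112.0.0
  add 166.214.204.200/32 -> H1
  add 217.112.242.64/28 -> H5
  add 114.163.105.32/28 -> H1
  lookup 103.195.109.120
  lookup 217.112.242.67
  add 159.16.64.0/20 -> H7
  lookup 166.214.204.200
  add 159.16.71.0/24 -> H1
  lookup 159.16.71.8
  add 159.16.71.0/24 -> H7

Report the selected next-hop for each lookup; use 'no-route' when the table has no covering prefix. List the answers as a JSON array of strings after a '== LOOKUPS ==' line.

Process each operation:
  add 159.16.71.60/30 -> H0 at depth 30
  add 0.0.0.0/0 -> H6 at depth 0
  del 0.0.0.0/0 (clear depth 0)
  add 0.0.0.0/0 -> H1 at depth 0
  del 0.0.0.0/0 (clear depth 0)
  del 159.16.71.60/30 (clear depth 30)
  add 166.214.0.0/16 -> H5 at depth 16
  del 166.214.0.0/16 (clear depth 16)
  add 114.163.104.0/23 -> H7 at depth 23
  add 0.0.0.0/0 -> H4 at depth 0
  ? 114.163.104.0  path d0:H4→d1:-→d2:-→d3:-→d4:-→d5:-→d6:-→d7:-→d8:-→d9:-→d10:-→d11:-→d12:-→d13:-→d14:-→d15:-→d16:-→d17:-→d18:-→d19:-→d20:-→d21:-→d22:-→d23:H7  best=H7
  add 217.112.0.0/16 -> H4 at depth 16
  add 166.0.0.0/8 -> H6 at depth 8
  ? 217.112.0.0  path d0:H4→d1:-→d2:-→d3:-→d4:-→d5:-→d6:-→d7:-→d8:-→d9:-→d10:-→d11:-→d12:-→d13:-→d14:-→d15:-→d16:H4  best=H4
  add 166.214.204.200/32 -> H1 at depth 32
  add 217.112.242.64/28 -> H5 at depth 28
  add 114.163.105.32/28 -> H1 at depth 28
  ? 103.195.109.120  path d0:H4→d1:-→d2:-→d3:-  best=H4
  ? 217.112.242.67  path d0:H4→d1:-→d2:-→d3:-→d4:-→d5:-→d6:-→d7:-→d8:-→d9:-→d10:-→d11:-→d12:-→d13:-→d14:-→d15:-→d16:H4→d17:-→d18:-→d19:-→d20:-→d21:-→d22:-→d23:-→d24:-→d25:-→d26:-→d27:-→d28:H5  best=H5
  add 159.16.64.0/20 -> H7 at depth 20
  ? 166.214.204.200  path d0:H4→d1:-→d2:-→d3:-→d4:-→d5:-→d6:-→d7:-→d8:H6→d9:-→d10:-→d11:-→d12:-→d13:-→d14:-→d15:-→d16:-→d17:-→d18:-→d19:-→d20:-→d21:-→d22:-→d23:-→d24:-→d25:-→d26:-→d27:-→d28:-→d29:-→d30:-→d31:-→d32:H1  best=H1
  add 159.16.71.0/24 -> H1 at depth 24
  ? 159.16.71.8  path d0:H4→d1:-→d2:-→d3:-→d4:-→d5:-→d6:-→d7:-→d8:-→d9:-→d10:-→d11:-→d12:-→d13:-→d14:-→d15:-→d16:-→d17:-→d18:-→d19:-→d20:H7→d21:-→d22:-→d23:-→d24:H1→d25:-→d26:-  best=H1
  add 159.16.71.0/24 -> H7 at depth 24

== LOOKUPS ==
["H7","H4","H4","H5","H1","H1"]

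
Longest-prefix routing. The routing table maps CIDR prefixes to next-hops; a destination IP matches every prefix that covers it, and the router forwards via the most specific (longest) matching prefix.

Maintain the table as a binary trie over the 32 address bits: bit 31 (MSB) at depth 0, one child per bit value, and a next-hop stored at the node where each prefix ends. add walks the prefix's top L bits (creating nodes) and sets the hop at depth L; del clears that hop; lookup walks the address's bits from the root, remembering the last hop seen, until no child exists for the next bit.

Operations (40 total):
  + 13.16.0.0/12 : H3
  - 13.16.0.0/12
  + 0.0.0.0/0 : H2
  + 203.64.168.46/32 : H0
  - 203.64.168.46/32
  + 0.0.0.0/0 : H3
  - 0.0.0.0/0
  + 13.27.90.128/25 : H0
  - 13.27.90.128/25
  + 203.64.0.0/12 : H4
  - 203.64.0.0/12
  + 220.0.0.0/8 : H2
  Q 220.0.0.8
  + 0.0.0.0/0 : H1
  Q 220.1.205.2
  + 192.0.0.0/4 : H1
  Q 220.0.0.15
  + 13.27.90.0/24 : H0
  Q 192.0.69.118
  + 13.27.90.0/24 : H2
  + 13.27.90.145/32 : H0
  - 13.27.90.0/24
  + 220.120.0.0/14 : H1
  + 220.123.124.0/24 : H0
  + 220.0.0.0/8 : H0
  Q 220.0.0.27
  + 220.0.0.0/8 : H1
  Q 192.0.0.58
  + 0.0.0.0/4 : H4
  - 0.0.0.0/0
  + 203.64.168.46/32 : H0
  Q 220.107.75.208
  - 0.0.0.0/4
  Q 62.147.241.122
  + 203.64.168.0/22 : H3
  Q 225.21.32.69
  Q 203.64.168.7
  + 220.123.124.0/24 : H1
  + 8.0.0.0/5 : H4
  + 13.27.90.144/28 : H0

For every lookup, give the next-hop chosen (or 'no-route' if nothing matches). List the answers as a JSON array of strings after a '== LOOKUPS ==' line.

Apply in order:
  + 13.16.0.0/12 (H3) depth=12
  del 13.16.0.0/12 (clear depth 12)
  + 0.0.0.0/0 (H2) depth=0
  + 203.64.168.46/32 (H0) depth=32
  del 203.64.168.46/32 (clear depth 32)
  + 0.0.0.0/0 (H3) depth=0
  del 0.0.0.0/0 (clear depth 0)
  + 13.27.90.128/25 (H0) depth=25
  del 13.27.90.128/25 (clear depth 25)
  + 203.64.0.0/12 (H4) depth=12
  del 203.64.0.0/12 (clear depth 12)
  + 220.0.0.0/8 (H2) depth=8
  ? 220.0.0.8  path d0:-→d1:-→d2:-→d3:-→d4:-→d5:-→d6:-→d7:-→d8:H2  best=H2
  + 0.0.0.0/0 (H1) depth=0
  ? 220.1.205.2  path d0:H1→d1:-→d2:-→d3:-→d4:-→d5:-→d6:-→d7:-→d8:H2  best=H2
  + 192.0.0.0/4 (H1) depth=4
  ? 220.0.0.15  path d0:H1→d1:-→d2:-→d3:-→d4:-→d5:-→d6:-→d7:-→d8:H2  best=H2
  + 13.27.90.0/24 (H0) depth=24
  ? 192.0.69.118  path d0:H1→d1:-→d2:-→d3:-→d4:H1  best=H1
  + 13.27.90.0/24 (H2) depth=24
  + 13.27.90.145/32 (H0) depth=32
  del 13.27.90.0/24 (clear depth 24)
  + 220.120.0.0/14 (H1) depth=14
  + 220.123.124.0/24 (H0) depth=24
  + 220.0.0.0/8 (H0) depth=8
  ? 220.0.0.27  path d0:H1→d1:-→d2:-→d3:-→d4:-→d5:-→d6:-→d7:-→d8:H0→d9:-  best=H0
  + 220.0.0.0/8 (H1) depth=8
  ? 192.0.0.58  path d0:H1→d1:-→d2:-→d3:-→d4:H1  best=H1
  + 0.0.0.0/4 (H4) depth=4
  del 0.0.0.0/0 (clear depth 0)
  + 203.64.168.46/32 (H0) depth=32
  ? 220.107.75.208  path d0:-→d1:-→d2:-→d3:-→d4:-→d5:-→d6:-→d7:-→d8:H1→d9:-→d10:-→d11:-  best=H1
  del 0.0.0.0/4 (clear depth 4)
  ? 62.147.241.122  path d0:-→d1:-→d2:-  best=no-route
  + 203.64.168.0/22 (H3) depth=22
  ? 225.21.32.69  path d0:-→d1:-→d2:-  best=no-route
  ? 203.64.168.7  path d0:-→d1:-→d2:-→d3:-→d4:H1→d5:-→d6:-→d7:-→d8:-→d9:-→d10:-→d11:-→d12:-→d13:-→d14:-→d15:-→d16:-→d17:-→d18:-→d19:-→d20:-→d21:-→d22:H3→d23:-→d24:-→d25:-→d26:-  best=H3
  + 220.123.124.0/24 (H1) depth=24
  + 8.0.0.0/5 (H4) depth=5
  + 13.27.90.144/28 (H0) depth=28

== LOOKUPS ==
["H2","H2","H2","H1","H0","H1","H1","no-route","no-route","H3"]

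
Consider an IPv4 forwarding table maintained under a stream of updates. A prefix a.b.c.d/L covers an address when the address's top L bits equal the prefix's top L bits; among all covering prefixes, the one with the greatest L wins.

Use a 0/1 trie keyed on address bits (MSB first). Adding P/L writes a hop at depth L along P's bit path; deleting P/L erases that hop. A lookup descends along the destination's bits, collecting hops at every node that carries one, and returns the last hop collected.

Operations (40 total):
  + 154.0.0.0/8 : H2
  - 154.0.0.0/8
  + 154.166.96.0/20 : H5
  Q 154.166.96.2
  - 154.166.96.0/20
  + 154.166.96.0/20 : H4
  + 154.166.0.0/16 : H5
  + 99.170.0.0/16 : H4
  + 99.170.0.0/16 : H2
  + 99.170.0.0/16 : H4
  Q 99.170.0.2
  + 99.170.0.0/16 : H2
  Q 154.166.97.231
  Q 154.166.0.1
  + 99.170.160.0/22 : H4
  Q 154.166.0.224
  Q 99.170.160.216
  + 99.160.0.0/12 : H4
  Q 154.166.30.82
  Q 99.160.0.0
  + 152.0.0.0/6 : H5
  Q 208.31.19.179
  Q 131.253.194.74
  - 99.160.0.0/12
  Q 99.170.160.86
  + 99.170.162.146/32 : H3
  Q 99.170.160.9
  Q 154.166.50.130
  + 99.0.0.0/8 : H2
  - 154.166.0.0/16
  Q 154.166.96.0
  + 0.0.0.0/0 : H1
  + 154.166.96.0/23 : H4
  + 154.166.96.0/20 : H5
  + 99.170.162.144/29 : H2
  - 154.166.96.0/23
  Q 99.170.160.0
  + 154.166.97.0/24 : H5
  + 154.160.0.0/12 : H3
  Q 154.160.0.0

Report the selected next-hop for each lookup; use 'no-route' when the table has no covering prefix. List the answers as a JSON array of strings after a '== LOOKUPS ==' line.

Process each operation:
  + 154.0.0.0/8 (H2) depth=8
  - 154.0.0.0/8 clear@8
  + 154.166.96.0/20 (H5) depth=20
  Q 154.166.96.2: descend 10011010101001100110 ; hops seen [H5] ; pick H5
  - 154.166.96.0/20 clear@20
  + 154.166.96.0/20 (H4) depth=20
  + 154.166.0.0/16 (H5) depth=16
  + 99.170.0.0/16 (H4) depth=16
  + 99.170.0.0/16 (H2) depth=16
  + 99.170.0.0/16 (H4) depth=16
  Q 99.170.0.2: descend 0110001110101010 ; hops seen [H4] ; pick H4
  + 99.170.0.0/16 (H2) depth=16
  Q 154.166.97.231: descend 10011010101001100110 ; hops seen [H5,H4] ; pick H4
  Q 154.166.0.1: descend 10011010101001100 ; hops seen [H5] ; pick H5
  + 99.170.160.0/22 (H4) depth=22
  Q 154.166.0.224: descend 10011010101001100 ; hops seen [H5] ; pick H5
  Q 99.170.160.216: descend 0110001110101010101000 ; hops seen [H2,H4] ; pick H4
  + 99.160.0.0/12 (H4) depth=12
  Q 154.166.30.82: descend 10011010101001100 ; hops seen [H5] ; pick H5
  Q 99.160.0.0: descend 011000111010 ; hops seen [H4] ; pick H4
  + 152.0.0.0/6 (H5) depth=6
  Q 208.31.19.179: descend 1 ; hops seen [∅] ; pick no-route
  Q 131.253.194.74: descend 100 ; hops seen [∅] ; pick no-route
  - 99.160.0.0/12 clear@12
  Q 99.170.160.86: descend 0110001110101010101000 ; hops seen [H2,H4] ; pick H4
  + 99.170.162.146/32 (H3) depth=32
  Q 99.170.160.9: descend 0110001110101010101000 ; hops seen [H2,H4] ; pick H4
  Q 154.166.50.130: descend 10011010101001100 ; hops seen [H5,H5] ; pick H5
  + 99.0.0.0/8 (H2) depth=8
  - 154.166.0.0/16 clear@16
  Q 154.166.96.0: descend 10011010101001100110 ; hops seen [H5,H4] ; pick H4
  + 0.0.0.0/0 (H1) depth=0
  + 154.166.96.0/23 (H4) depth=23
  + 154.166.96.0/20 (H5) depth=20
  + 99.170.162.144/29 (H2) depth=29
  - 154.166.96.0/23 clear@23
  Q 99.170.160.0: descend 0110001110101010101000 ; hops seen [H1,H2,H2,H4] ; pick H4
  + 154.166.97.0/24 (H5) depth=24
  + 154.160.0.0/12 (H3) depth=12
  Q 154.160.0.0: descend 1001101010100 ; hops seen [H1,H5,H3] ; pick H3

== LOOKUPS ==
["H5","H4","H4","H5","H5","H4","H5","H4","no-route","no-route","H4","H4","H5","H4","H4","H3"]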